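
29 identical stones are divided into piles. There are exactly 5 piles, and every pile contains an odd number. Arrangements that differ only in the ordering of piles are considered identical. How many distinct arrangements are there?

There are too many to list fully; the first 12 (by largest part) are:
25+1+1+1+1
23+3+1+1+1
21+5+1+1+1
21+3+3+1+1
19+7+1+1+1
19+5+3+1+1
19+3+3+3+1
17+9+1+1+1
17+7+3+1+1
17+5+5+1+1
17+5+3+3+1
17+3+3+3+3
…and 35 more, for 47 total.

47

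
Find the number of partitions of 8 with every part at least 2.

7

The partitions of 8 that satisfy the conditions:
8
6+2
5+3
4+4
4+2+2
3+3+2
2+2+2+2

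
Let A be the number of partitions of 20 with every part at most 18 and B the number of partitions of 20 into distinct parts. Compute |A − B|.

561

Partitions of 20 with every part at most 18: 625.
Partitions of 20 into distinct parts: 64.
|625 − 64| = 561.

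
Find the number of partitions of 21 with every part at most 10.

A full systematic count gives 653.

653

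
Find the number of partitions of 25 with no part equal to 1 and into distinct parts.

Systematic enumeration (by largest part, then next-largest, …) yields 76.

76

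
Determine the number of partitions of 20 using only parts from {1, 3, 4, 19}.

They are:
19,1
4,4,4,4,4
4,4,4,4,3,1
4,4,4,4,1,1,1,1
4,4,4,3,3,1,1
4,4,4,3,1,1,1,1,1
4,4,4,1,1,1,1,1,1,1,1
4,4,3,3,3,3
4,4,3,3,3,1,1,1
4,4,3,3,1,1,1,1,1,1
4,4,3,1,1,1,1,1,1,1,1,1
4,4,1,1,1,1,1,1,1,1,1,1,1,1
4,3,3,3,3,3,1
4,3,3,3,3,1,1,1,1
4,3,3,3,1,1,1,1,1,1,1
4,3,3,1,1,1,1,1,1,1,1,1,1
4,3,1,1,1,1,1,1,1,1,1,1,1,1,1
4,1,1,1,1,1,1,1,1,1,1,1,1,1,1,1,1
3,3,3,3,3,3,1,1
3,3,3,3,3,1,1,1,1,1
3,3,3,3,1,1,1,1,1,1,1,1
3,3,3,1,1,1,1,1,1,1,1,1,1,1
3,3,1,1,1,1,1,1,1,1,1,1,1,1,1,1
3,1,1,1,1,1,1,1,1,1,1,1,1,1,1,1,1,1
1,1,1,1,1,1,1,1,1,1,1,1,1,1,1,1,1,1,1,1
That's 25 in total.

25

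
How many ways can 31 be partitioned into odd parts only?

340

There are 340 such partitions.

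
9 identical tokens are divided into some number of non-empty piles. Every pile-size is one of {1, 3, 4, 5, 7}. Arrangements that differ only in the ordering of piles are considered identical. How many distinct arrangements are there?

11

Listing the qualifying partitions of 9:
7+1+1
5+4
5+3+1
5+1+1+1+1
4+4+1
4+3+1+1
4+1+1+1+1+1
3+3+3
3+3+1+1+1
3+1+1+1+1+1+1
1+1+1+1+1+1+1+1+1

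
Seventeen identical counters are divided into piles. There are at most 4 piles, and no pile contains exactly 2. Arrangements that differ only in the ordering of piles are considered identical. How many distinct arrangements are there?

45

There are too many to list fully; the first 12 (by largest part) are:
17
16 + 1
15 + 1 + 1
14 + 3
14 + 1 + 1 + 1
13 + 4
13 + 3 + 1
12 + 5
12 + 4 + 1
12 + 3 + 1 + 1
11 + 6
11 + 5 + 1
…and 33 more, for 45 total.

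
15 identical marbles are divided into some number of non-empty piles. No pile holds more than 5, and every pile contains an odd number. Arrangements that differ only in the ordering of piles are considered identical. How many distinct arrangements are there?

13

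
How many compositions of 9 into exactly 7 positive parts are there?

28

Place 6 bars in the 8 internal gaps of a row of 9 dots: C(8,6) = 28.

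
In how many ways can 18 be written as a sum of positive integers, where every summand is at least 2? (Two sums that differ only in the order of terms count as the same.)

Enumerating by decreasing first part gives 88 partitions in all.

88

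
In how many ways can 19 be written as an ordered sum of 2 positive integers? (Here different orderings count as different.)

18

A composition of 19 into 2 positive parts is chosen by placing 1 dividers among the 18 gaps between 19 units: C(18,1) = 18.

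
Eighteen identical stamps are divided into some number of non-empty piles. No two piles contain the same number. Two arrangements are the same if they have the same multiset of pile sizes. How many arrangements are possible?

46

There are too many to list fully; the first 12 (by largest part) are:
18
17, 1
16, 2
15, 3
15, 2, 1
14, 4
14, 3, 1
13, 5
13, 4, 1
13, 3, 2
12, 6
12, 5, 1
…and 34 more, for 46 total.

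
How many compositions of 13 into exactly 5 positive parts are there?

Place 4 bars in the 12 internal gaps of a row of 13 dots: C(12,4) = 495.

495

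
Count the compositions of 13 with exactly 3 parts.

By stars and bars with positive parts, the count is C(12,2) = 66.

66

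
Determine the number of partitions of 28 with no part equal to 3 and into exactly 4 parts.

117

There are 117 such partitions.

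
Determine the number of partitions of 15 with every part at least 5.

Enumerating:
15
10 + 5
9 + 6
8 + 7
5 + 5 + 5
Counting gives 5.

5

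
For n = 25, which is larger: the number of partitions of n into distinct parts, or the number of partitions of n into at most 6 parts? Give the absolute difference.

Partitions of 25 into distinct parts: 142.
Partitions of 25 into at most 6 parts: 612.
|142 − 612| = 470.

470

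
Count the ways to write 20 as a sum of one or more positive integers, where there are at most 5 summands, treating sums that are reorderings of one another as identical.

Direct enumeration gives 192 partitions.

192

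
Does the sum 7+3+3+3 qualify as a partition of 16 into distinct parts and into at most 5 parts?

The parts sum to 16, and the condition 'all summands are distinct' is violated.

No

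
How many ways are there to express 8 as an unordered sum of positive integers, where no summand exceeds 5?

Enumerating:
5 + 3
5 + 2 + 1
5 + 1 + 1 + 1
4 + 4
4 + 3 + 1
4 + 2 + 2
4 + 2 + 1 + 1
4 + 1 + 1 + 1 + 1
3 + 3 + 2
3 + 3 + 1 + 1
3 + 2 + 2 + 1
3 + 2 + 1 + 1 + 1
3 + 1 + 1 + 1 + 1 + 1
2 + 2 + 2 + 2
2 + 2 + 2 + 1 + 1
2 + 2 + 1 + 1 + 1 + 1
2 + 1 + 1 + 1 + 1 + 1 + 1
1 + 1 + 1 + 1 + 1 + 1 + 1 + 1

18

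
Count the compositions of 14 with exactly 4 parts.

By stars and bars with positive parts, the count is C(13,3) = 286.

286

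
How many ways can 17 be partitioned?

Direct enumeration gives 297 partitions.

297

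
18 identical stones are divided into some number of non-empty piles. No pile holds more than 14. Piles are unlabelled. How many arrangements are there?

Enumerating by decreasing first part gives 378 partitions in all.

378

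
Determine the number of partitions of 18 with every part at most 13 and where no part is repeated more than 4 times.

250

Direct enumeration gives 250 partitions.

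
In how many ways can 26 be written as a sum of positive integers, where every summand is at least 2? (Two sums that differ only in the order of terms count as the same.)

Direct enumeration gives 478 partitions.

478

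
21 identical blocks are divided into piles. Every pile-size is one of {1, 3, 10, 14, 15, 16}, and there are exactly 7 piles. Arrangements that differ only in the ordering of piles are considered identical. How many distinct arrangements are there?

2

Enumerating:
15, 1, 1, 1, 1, 1, 1
3, 3, 3, 3, 3, 3, 3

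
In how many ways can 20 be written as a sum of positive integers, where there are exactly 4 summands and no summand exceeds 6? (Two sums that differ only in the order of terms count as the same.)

The partitions of 20 that satisfy the conditions:
6 + 6 + 6 + 2
6 + 6 + 5 + 3
6 + 6 + 4 + 4
6 + 5 + 5 + 4
5 + 5 + 5 + 5
Counting gives 5.

5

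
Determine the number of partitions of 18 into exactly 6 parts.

58

A partial list (first 12 by largest part):
13+1+1+1+1+1
12+2+1+1+1+1
11+3+1+1+1+1
11+2+2+1+1+1
10+4+1+1+1+1
10+3+2+1+1+1
10+2+2+2+1+1
9+5+1+1+1+1
9+4+2+1+1+1
9+3+3+1+1+1
9+3+2+2+1+1
9+2+2+2+2+1
…and 46 more, for 58 total.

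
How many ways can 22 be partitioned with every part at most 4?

136

Enumerating by decreasing first part gives 136 partitions in all.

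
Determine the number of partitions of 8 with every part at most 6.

20

Enumerating:
6,2
6,1,1
5,3
5,2,1
5,1,1,1
4,4
4,3,1
4,2,2
4,2,1,1
4,1,1,1,1
3,3,2
3,3,1,1
3,2,2,1
3,2,1,1,1
3,1,1,1,1,1
2,2,2,2
2,2,2,1,1
2,2,1,1,1,1
2,1,1,1,1,1,1
1,1,1,1,1,1,1,1
Counting gives 20.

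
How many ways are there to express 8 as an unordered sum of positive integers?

22

The partitions of 8 that satisfy the conditions:
8
1 + 7
2 + 6
1 + 1 + 6
3 + 5
1 + 2 + 5
1 + 1 + 1 + 5
4 + 4
1 + 3 + 4
2 + 2 + 4
1 + 1 + 2 + 4
1 + 1 + 1 + 1 + 4
2 + 3 + 3
1 + 1 + 3 + 3
1 + 2 + 2 + 3
1 + 1 + 1 + 2 + 3
1 + 1 + 1 + 1 + 1 + 3
2 + 2 + 2 + 2
1 + 1 + 2 + 2 + 2
1 + 1 + 1 + 1 + 2 + 2
1 + 1 + 1 + 1 + 1 + 1 + 2
1 + 1 + 1 + 1 + 1 + 1 + 1 + 1
Counting gives 22.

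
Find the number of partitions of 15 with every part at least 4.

8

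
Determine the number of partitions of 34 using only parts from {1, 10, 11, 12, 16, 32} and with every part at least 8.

2

Enumerating:
10,12,12
11,11,12
Counting gives 2.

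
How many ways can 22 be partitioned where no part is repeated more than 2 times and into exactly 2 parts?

The partitions of 22 that satisfy the conditions:
21 + 1
20 + 2
19 + 3
18 + 4
17 + 5
16 + 6
15 + 7
14 + 8
13 + 9
12 + 10
11 + 11
That's 11 in total.

11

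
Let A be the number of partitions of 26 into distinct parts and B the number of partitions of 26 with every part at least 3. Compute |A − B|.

Partitions of 26 into distinct parts: 165.
Partitions of 26 with every part at least 3: 158.
|165 − 158| = 7.

7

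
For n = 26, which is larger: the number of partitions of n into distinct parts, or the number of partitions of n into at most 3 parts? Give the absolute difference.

95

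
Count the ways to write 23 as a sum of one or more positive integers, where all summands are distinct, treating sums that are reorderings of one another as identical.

104

Direct enumeration gives 104 partitions.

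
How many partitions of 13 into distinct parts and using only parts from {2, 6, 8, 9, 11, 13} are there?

2

They are:
13
11,2
Counting gives 2.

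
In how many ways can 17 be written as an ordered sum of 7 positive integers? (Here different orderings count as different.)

8008

By stars and bars with positive parts, the count is C(16,6) = 8008.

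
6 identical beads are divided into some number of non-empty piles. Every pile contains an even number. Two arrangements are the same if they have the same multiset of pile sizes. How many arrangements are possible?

Enumerating:
6
4 + 2
2 + 2 + 2
That's 3 in total.

3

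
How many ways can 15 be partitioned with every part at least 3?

17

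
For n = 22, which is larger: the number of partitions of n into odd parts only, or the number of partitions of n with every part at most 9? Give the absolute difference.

643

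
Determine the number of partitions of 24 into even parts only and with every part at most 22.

76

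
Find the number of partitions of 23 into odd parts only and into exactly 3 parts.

They are:
1,1,21
1,3,19
1,5,17
3,3,17
1,7,15
3,5,15
1,9,13
3,7,13
5,5,13
1,11,11
3,9,11
5,7,11
5,9,9
7,7,9

14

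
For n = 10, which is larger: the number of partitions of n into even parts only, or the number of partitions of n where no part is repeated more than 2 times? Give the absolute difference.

15

Partitions of 10 into even parts only: 7.
Partitions of 10 where no part is repeated more than 2 times: 22.
|7 − 22| = 15.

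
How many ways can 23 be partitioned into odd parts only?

Direct enumeration gives 104 partitions.

104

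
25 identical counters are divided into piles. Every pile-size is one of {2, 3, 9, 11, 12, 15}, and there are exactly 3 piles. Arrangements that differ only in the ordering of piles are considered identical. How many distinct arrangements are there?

2

Enumerating:
12, 11, 2
11, 11, 3
That's 2 in total.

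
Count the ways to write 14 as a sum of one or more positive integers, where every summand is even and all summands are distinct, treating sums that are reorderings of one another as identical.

5

Listing the qualifying partitions of 14:
14
12,2
10,4
8,6
8,4,2
Counting gives 5.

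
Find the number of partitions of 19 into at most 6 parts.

235

There are 235 such partitions.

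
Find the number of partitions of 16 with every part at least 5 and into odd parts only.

2

Listing the qualifying partitions of 16:
11,5
9,7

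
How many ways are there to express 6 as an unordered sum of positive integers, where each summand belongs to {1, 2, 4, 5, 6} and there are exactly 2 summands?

Listing the qualifying partitions of 6:
5,1
4,2

2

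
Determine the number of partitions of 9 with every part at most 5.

The partitions of 9 that satisfy the conditions:
5,4
5,3,1
5,2,2
5,2,1,1
5,1,1,1,1
4,4,1
4,3,2
4,3,1,1
4,2,2,1
4,2,1,1,1
4,1,1,1,1,1
3,3,3
3,3,2,1
3,3,1,1,1
3,2,2,2
3,2,2,1,1
3,2,1,1,1,1
3,1,1,1,1,1,1
2,2,2,2,1
2,2,2,1,1,1
2,2,1,1,1,1,1
2,1,1,1,1,1,1,1
1,1,1,1,1,1,1,1,1
That's 23 in total.

23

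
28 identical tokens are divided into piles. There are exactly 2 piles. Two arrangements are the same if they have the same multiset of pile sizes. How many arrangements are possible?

14

The partitions of 28 that satisfy the conditions:
27,1
26,2
25,3
24,4
23,5
22,6
21,7
20,8
19,9
18,10
17,11
16,12
15,13
14,14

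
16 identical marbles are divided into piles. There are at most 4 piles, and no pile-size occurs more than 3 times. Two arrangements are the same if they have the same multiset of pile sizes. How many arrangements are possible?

There are too many to list fully; the first 12 (by largest part) are:
16
15 + 1
14 + 2
14 + 1 + 1
13 + 3
13 + 2 + 1
13 + 1 + 1 + 1
12 + 4
12 + 3 + 1
12 + 2 + 2
12 + 2 + 1 + 1
11 + 5
…and 51 more, for 63 total.

63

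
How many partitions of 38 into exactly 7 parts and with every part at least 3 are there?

201

Direct enumeration gives 201 partitions.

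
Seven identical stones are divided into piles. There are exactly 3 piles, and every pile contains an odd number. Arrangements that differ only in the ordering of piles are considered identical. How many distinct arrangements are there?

The partitions of 7 that satisfy the conditions:
5,1,1
3,3,1

2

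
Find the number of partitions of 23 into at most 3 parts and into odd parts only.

15

They are:
23
21, 1, 1
19, 3, 1
17, 5, 1
17, 3, 3
15, 7, 1
15, 5, 3
13, 9, 1
13, 7, 3
13, 5, 5
11, 11, 1
11, 9, 3
11, 7, 5
9, 9, 5
9, 7, 7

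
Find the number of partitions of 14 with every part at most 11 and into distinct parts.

The partitions of 14 that satisfy the conditions:
11 + 3
11 + 2 + 1
10 + 4
10 + 3 + 1
9 + 5
9 + 4 + 1
9 + 3 + 2
8 + 6
8 + 5 + 1
8 + 4 + 2
8 + 3 + 2 + 1
7 + 6 + 1
7 + 5 + 2
7 + 4 + 3
7 + 4 + 2 + 1
6 + 5 + 3
6 + 5 + 2 + 1
6 + 4 + 3 + 1
5 + 4 + 3 + 2
Counting gives 19.

19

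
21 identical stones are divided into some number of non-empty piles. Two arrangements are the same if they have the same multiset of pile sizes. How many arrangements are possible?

792

A full systematic count gives 792.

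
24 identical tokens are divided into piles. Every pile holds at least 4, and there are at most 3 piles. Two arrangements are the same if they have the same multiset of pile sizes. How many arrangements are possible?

There are too many to list fully; the first 12 (by largest part) are:
24
4 + 20
5 + 19
6 + 18
7 + 17
8 + 16
4 + 4 + 16
9 + 15
4 + 5 + 15
10 + 14
4 + 6 + 14
5 + 5 + 14
…and 17 more, for 29 total.

29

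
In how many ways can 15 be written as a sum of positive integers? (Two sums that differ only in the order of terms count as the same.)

Direct enumeration gives 176 partitions.

176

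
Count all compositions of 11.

1024

The number of compositions of n is 2^(n−1); here 2^10 = 1024.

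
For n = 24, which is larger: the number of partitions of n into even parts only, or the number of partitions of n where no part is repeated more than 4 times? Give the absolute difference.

873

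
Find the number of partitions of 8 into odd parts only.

6

Listing the qualifying partitions of 8:
7+1
5+3
5+1+1+1
3+3+1+1
3+1+1+1+1+1
1+1+1+1+1+1+1+1
Counting gives 6.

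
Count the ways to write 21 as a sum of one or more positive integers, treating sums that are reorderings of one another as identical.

Counting exhaustively, 792 partitions satisfy the conditions.

792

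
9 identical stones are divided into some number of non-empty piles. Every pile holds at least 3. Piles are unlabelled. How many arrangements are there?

The partitions of 9 that satisfy the conditions:
9
6 + 3
5 + 4
3 + 3 + 3

4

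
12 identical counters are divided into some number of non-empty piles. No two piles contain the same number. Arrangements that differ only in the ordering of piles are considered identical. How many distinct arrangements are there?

15

Listing the qualifying partitions of 12:
12
11, 1
10, 2
9, 3
9, 2, 1
8, 4
8, 3, 1
7, 5
7, 4, 1
7, 3, 2
6, 5, 1
6, 4, 2
6, 3, 2, 1
5, 4, 3
5, 4, 2, 1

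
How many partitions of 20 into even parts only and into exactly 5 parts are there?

7

Listing the qualifying partitions of 20:
12 + 2 + 2 + 2 + 2
10 + 4 + 2 + 2 + 2
8 + 6 + 2 + 2 + 2
8 + 4 + 4 + 2 + 2
6 + 6 + 4 + 2 + 2
6 + 4 + 4 + 4 + 2
4 + 4 + 4 + 4 + 4
That's 7 in total.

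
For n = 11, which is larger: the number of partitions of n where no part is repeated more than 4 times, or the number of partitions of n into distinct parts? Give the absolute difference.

32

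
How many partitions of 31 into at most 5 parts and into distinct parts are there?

302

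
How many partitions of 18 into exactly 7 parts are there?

49

There are too many to list fully; the first 12 (by largest part) are:
12 + 1 + 1 + 1 + 1 + 1 + 1
11 + 2 + 1 + 1 + 1 + 1 + 1
10 + 3 + 1 + 1 + 1 + 1 + 1
10 + 2 + 2 + 1 + 1 + 1 + 1
9 + 4 + 1 + 1 + 1 + 1 + 1
9 + 3 + 2 + 1 + 1 + 1 + 1
9 + 2 + 2 + 2 + 1 + 1 + 1
8 + 5 + 1 + 1 + 1 + 1 + 1
8 + 4 + 2 + 1 + 1 + 1 + 1
8 + 3 + 3 + 1 + 1 + 1 + 1
8 + 3 + 2 + 2 + 1 + 1 + 1
8 + 2 + 2 + 2 + 2 + 1 + 1
…and 37 more, for 49 total.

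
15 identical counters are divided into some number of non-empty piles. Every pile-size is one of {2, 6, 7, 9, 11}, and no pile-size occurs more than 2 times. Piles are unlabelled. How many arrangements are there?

3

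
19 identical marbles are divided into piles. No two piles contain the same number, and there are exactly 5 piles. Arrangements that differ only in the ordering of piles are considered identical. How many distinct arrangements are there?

5

The partitions of 19 that satisfy the conditions:
9, 4, 3, 2, 1
8, 5, 3, 2, 1
7, 6, 3, 2, 1
7, 5, 4, 2, 1
6, 5, 4, 3, 1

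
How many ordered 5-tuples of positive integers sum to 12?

330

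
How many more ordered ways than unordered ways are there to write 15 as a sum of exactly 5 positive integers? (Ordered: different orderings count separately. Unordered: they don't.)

971

Compositions: C(14,4) = 1001.
Partitions of 15 into exactly 5 parts: 30.
Difference: 1001 − 30 = 971.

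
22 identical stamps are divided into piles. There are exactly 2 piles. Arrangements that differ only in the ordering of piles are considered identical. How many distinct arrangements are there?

11

They are:
21, 1
20, 2
19, 3
18, 4
17, 5
16, 6
15, 7
14, 8
13, 9
12, 10
11, 11
That's 11 in total.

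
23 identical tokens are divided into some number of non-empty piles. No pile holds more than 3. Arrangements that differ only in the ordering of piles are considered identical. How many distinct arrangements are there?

A partial list (first 12 by largest part):
3 + 3 + 3 + 3 + 3 + 3 + 3 + 2
3 + 3 + 3 + 3 + 3 + 3 + 3 + 1 + 1
3 + 3 + 3 + 3 + 3 + 3 + 2 + 2 + 1
3 + 3 + 3 + 3 + 3 + 3 + 2 + 1 + 1 + 1
3 + 3 + 3 + 3 + 3 + 3 + 1 + 1 + 1 + 1 + 1
3 + 3 + 3 + 3 + 3 + 2 + 2 + 2 + 2
3 + 3 + 3 + 3 + 3 + 2 + 2 + 2 + 1 + 1
3 + 3 + 3 + 3 + 3 + 2 + 2 + 1 + 1 + 1 + 1
3 + 3 + 3 + 3 + 3 + 2 + 1 + 1 + 1 + 1 + 1 + 1
3 + 3 + 3 + 3 + 3 + 1 + 1 + 1 + 1 + 1 + 1 + 1 + 1
3 + 3 + 3 + 3 + 2 + 2 + 2 + 2 + 2 + 1
3 + 3 + 3 + 3 + 2 + 2 + 2 + 2 + 1 + 1 + 1
…and 44 more, for 56 total.

56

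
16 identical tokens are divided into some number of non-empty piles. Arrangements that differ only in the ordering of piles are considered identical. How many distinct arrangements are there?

231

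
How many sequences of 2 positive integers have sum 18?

17

Place 1 bars in the 17 internal gaps of a row of 18 dots: C(17,1) = 17.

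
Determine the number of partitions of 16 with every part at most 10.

212

Direct enumeration gives 212 partitions.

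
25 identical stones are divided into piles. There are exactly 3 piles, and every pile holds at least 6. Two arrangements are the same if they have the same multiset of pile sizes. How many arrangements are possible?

They are:
13, 6, 6
12, 7, 6
11, 8, 6
11, 7, 7
10, 9, 6
10, 8, 7
9, 9, 7
9, 8, 8

8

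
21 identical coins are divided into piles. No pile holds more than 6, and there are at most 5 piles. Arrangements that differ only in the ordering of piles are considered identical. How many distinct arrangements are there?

They are:
6,6,6,3
6,6,6,2,1
6,6,5,4
6,6,5,3,1
6,6,5,2,2
6,6,4,4,1
6,6,4,3,2
6,6,3,3,3
6,5,5,5
6,5,5,4,1
6,5,5,3,2
6,5,4,4,2
6,5,4,3,3
6,4,4,4,3
5,5,5,5,1
5,5,5,4,2
5,5,5,3,3
5,5,4,4,3
5,4,4,4,4

19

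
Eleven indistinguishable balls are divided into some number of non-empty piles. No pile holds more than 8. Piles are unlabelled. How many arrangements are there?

A partial list (first 12 by largest part):
8+3
8+2+1
8+1+1+1
7+4
7+3+1
7+2+2
7+2+1+1
7+1+1+1+1
6+5
6+4+1
6+3+2
6+3+1+1
…and 40 more, for 52 total.

52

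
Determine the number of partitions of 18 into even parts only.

30

There are too many to list fully; the first 12 (by largest part) are:
18
16,2
14,4
14,2,2
12,6
12,4,2
12,2,2,2
10,8
10,6,2
10,4,4
10,4,2,2
10,2,2,2,2
…and 18 more, for 30 total.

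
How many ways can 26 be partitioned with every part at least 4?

70

A partial list (first 12 by largest part):
26
22,4
21,5
20,6
19,7
18,8
18,4,4
17,9
17,5,4
16,10
16,6,4
16,5,5
…and 58 more, for 70 total.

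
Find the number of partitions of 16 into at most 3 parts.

30

A partial list (first 12 by largest part):
16
1+15
2+14
1+1+14
3+13
1+2+13
4+12
1+3+12
2+2+12
5+11
1+4+11
2+3+11
…and 18 more, for 30 total.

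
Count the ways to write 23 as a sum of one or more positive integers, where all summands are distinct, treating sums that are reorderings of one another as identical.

There are 104 such partitions.

104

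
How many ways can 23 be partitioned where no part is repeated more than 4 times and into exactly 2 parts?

11

Enumerating:
22, 1
21, 2
20, 3
19, 4
18, 5
17, 6
16, 7
15, 8
14, 9
13, 10
12, 11
That's 11 in total.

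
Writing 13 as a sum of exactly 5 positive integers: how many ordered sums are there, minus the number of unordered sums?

Compositions: C(12,4) = 495.
Unordered (partitions into 5 parts): 18.
Difference: 495 − 18 = 477.

477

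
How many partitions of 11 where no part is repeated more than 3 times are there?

38

There are too many to list fully; the first 12 (by largest part) are:
11
10 + 1
9 + 2
9 + 1 + 1
8 + 3
8 + 2 + 1
8 + 1 + 1 + 1
7 + 4
7 + 3 + 1
7 + 2 + 2
7 + 2 + 1 + 1
6 + 5
…and 26 more, for 38 total.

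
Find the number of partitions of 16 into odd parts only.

32

A partial list (first 12 by largest part):
15, 1
13, 3
13, 1, 1, 1
11, 5
11, 3, 1, 1
11, 1, 1, 1, 1, 1
9, 7
9, 5, 1, 1
9, 3, 3, 1
9, 3, 1, 1, 1, 1
9, 1, 1, 1, 1, 1, 1, 1
7, 7, 1, 1
…and 20 more, for 32 total.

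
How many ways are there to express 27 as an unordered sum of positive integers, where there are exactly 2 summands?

13

The partitions of 27 that satisfy the conditions:
26 + 1
25 + 2
24 + 3
23 + 4
22 + 5
21 + 6
20 + 7
19 + 8
18 + 9
17 + 10
16 + 11
15 + 12
14 + 13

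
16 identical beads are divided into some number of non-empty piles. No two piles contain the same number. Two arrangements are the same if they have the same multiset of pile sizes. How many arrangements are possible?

There are too many to list fully; the first 12 (by largest part) are:
16
1+15
2+14
3+13
1+2+13
4+12
1+3+12
5+11
1+4+11
2+3+11
6+10
1+5+10
…and 20 more, for 32 total.

32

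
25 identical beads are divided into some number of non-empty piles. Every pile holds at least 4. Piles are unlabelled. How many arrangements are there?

57

A partial list (first 12 by largest part):
25
4+21
5+20
6+19
7+18
8+17
4+4+17
9+16
4+5+16
10+15
4+6+15
5+5+15
…and 45 more, for 57 total.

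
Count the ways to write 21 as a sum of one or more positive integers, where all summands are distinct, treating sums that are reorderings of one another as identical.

76

A full systematic count gives 76.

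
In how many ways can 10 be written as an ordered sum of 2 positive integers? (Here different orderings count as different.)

9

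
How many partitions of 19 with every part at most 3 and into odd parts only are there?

7

Enumerating:
3 + 3 + 3 + 3 + 3 + 3 + 1
3 + 3 + 3 + 3 + 3 + 1 + 1 + 1 + 1
3 + 3 + 3 + 3 + 1 + 1 + 1 + 1 + 1 + 1 + 1
3 + 3 + 3 + 1 + 1 + 1 + 1 + 1 + 1 + 1 + 1 + 1 + 1
3 + 3 + 1 + 1 + 1 + 1 + 1 + 1 + 1 + 1 + 1 + 1 + 1 + 1 + 1
3 + 1 + 1 + 1 + 1 + 1 + 1 + 1 + 1 + 1 + 1 + 1 + 1 + 1 + 1 + 1 + 1
1 + 1 + 1 + 1 + 1 + 1 + 1 + 1 + 1 + 1 + 1 + 1 + 1 + 1 + 1 + 1 + 1 + 1 + 1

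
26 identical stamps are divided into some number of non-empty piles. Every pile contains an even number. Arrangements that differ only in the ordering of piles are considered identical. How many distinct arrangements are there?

Enumerating by decreasing first part gives 101 partitions in all.

101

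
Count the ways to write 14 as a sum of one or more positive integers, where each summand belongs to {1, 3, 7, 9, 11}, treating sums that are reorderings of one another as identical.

Enumerating:
11+3
11+1+1+1
9+3+1+1
9+1+1+1+1+1
7+7
7+3+3+1
7+3+1+1+1+1
7+1+1+1+1+1+1+1
3+3+3+3+1+1
3+3+3+1+1+1+1+1
3+3+1+1+1+1+1+1+1+1
3+1+1+1+1+1+1+1+1+1+1+1
1+1+1+1+1+1+1+1+1+1+1+1+1+1
That's 13 in total.

13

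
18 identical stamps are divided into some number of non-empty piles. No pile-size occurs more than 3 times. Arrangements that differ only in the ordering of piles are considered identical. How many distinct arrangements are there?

Direct enumeration gives 208 partitions.

208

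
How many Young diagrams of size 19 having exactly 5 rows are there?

70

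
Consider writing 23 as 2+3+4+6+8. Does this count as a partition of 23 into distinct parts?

The parts sum to 23, and the condition 'all summands are distinct' holds.

Yes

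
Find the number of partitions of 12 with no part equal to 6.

A partial list (first 12 by largest part):
12
11 + 1
10 + 2
10 + 1 + 1
9 + 3
9 + 2 + 1
9 + 1 + 1 + 1
8 + 4
8 + 3 + 1
8 + 2 + 2
8 + 2 + 1 + 1
8 + 1 + 1 + 1 + 1
…and 54 more, for 66 total.

66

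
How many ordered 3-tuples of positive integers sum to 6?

A composition of 6 into 3 positive parts is chosen by placing 2 dividers among the 5 gaps between 6 units: C(5,2) = 10.

10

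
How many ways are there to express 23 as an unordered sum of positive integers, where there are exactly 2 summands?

11

The partitions of 23 that satisfy the conditions:
22,1
21,2
20,3
19,4
18,5
17,6
16,7
15,8
14,9
13,10
12,11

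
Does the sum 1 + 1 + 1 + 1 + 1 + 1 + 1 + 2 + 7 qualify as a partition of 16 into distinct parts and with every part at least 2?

No

The parts sum to 16, and the condition 'all summands are distinct' is violated.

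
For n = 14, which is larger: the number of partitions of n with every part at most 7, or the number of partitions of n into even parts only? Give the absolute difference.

90

Partitions of 14 with every part at most 7: 105.
Partitions of 14 into even parts only: 15.
|105 − 15| = 90.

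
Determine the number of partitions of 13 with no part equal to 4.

71

Counting exhaustively, 71 partitions satisfy the conditions.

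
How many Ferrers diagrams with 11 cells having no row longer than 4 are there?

There are too many to list fully; the first 12 (by largest part) are:
3+4+4
1+2+4+4
1+1+1+4+4
1+3+3+4
2+2+3+4
1+1+2+3+4
1+1+1+1+3+4
1+2+2+2+4
1+1+1+2+2+4
1+1+1+1+1+2+4
1+1+1+1+1+1+1+4
2+3+3+3
…and 15 more, for 27 total.

27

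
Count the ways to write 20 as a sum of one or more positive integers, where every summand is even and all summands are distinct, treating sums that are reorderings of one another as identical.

10

Listing the qualifying partitions of 20:
20
18 + 2
16 + 4
14 + 6
14 + 4 + 2
12 + 8
12 + 6 + 2
10 + 8 + 2
10 + 6 + 4
8 + 6 + 4 + 2
Counting gives 10.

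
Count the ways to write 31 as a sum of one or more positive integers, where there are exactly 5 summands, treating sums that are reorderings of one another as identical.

427

There are 427 such partitions.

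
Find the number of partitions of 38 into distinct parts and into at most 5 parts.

Systematic enumeration (by largest part, then next-largest, …) yields 661.

661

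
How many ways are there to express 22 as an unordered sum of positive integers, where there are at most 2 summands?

Enumerating:
22
21,1
20,2
19,3
18,4
17,5
16,6
15,7
14,8
13,9
12,10
11,11
That's 12 in total.

12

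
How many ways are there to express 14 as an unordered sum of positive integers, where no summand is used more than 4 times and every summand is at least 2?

A partial list (first 12 by largest part):
14
12,2
11,3
10,4
10,2,2
9,5
9,3,2
8,6
8,4,2
8,3,3
8,2,2,2
7,7
…and 20 more, for 32 total.

32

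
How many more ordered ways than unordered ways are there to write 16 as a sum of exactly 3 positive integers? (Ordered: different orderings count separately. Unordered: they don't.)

84

Compositions: C(15,2) = 105.
Unordered (partitions into 3 parts): 21.
Difference: 105 − 21 = 84.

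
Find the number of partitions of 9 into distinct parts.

The partitions of 9 that satisfy the conditions:
9
8, 1
7, 2
6, 3
6, 2, 1
5, 4
5, 3, 1
4, 3, 2

8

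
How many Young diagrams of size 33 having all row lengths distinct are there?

Direct enumeration gives 448 partitions.

448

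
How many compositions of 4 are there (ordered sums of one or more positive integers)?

8

There are 3 gaps and each independently is a cut or not, giving 2^3 = 8.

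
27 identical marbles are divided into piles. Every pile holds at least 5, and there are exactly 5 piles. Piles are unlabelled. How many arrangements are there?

The partitions of 27 that satisfy the conditions:
7+5+5+5+5
6+6+5+5+5

2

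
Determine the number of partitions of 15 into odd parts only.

27

There are too many to list fully; the first 12 (by largest part) are:
15
13+1+1
11+3+1
11+1+1+1+1
9+5+1
9+3+3
9+3+1+1+1
9+1+1+1+1+1+1
7+7+1
7+5+3
7+5+1+1+1
7+3+3+1+1
…and 15 more, for 27 total.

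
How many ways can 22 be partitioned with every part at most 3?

52

There are too many to list fully; the first 12 (by largest part) are:
1,3,3,3,3,3,3,3
2,2,3,3,3,3,3,3
1,1,2,3,3,3,3,3,3
1,1,1,1,3,3,3,3,3,3
1,2,2,2,3,3,3,3,3
1,1,1,2,2,3,3,3,3,3
1,1,1,1,1,2,3,3,3,3,3
1,1,1,1,1,1,1,3,3,3,3,3
2,2,2,2,2,3,3,3,3
1,1,2,2,2,2,3,3,3,3
1,1,1,1,2,2,2,3,3,3,3
1,1,1,1,1,1,2,2,3,3,3,3
…and 40 more, for 52 total.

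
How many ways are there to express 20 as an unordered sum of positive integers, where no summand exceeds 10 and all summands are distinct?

A partial list (first 12 by largest part):
10,9,1
10,8,2
10,7,3
10,7,2,1
10,6,4
10,6,3,1
10,5,4,1
10,5,3,2
10,4,3,2,1
9,8,3
9,8,2,1
9,7,4
…and 19 more, for 31 total.

31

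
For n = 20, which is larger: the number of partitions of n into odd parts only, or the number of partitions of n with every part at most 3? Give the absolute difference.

Partitions of 20 into odd parts only: 64.
Partitions of 20 with every part at most 3: 44.
|64 − 44| = 20.

20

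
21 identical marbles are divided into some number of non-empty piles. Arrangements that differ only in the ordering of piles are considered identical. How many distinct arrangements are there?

792

Counting exhaustively, 792 partitions satisfy the conditions.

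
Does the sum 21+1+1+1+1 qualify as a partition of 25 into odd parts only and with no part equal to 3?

Yes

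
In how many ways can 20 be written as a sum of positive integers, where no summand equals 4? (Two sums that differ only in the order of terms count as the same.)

396

Direct enumeration gives 396 partitions.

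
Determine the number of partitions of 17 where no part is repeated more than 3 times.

166

There are 166 such partitions.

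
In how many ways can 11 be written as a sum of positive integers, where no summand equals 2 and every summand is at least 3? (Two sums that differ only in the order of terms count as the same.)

6

Enumerating:
11
3, 8
4, 7
5, 6
3, 3, 5
3, 4, 4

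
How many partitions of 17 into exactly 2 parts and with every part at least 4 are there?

Enumerating:
13,4
12,5
11,6
10,7
9,8

5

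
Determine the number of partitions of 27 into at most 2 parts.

They are:
27
26+1
25+2
24+3
23+4
22+5
21+6
20+7
19+8
18+9
17+10
16+11
15+12
14+13
Counting gives 14.

14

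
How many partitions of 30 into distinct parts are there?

Enumerating by decreasing first part gives 296 partitions in all.

296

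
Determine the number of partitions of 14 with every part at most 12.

Direct enumeration gives 133 partitions.

133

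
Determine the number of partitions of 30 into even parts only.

176

Direct enumeration gives 176 partitions.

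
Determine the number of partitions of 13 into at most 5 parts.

There are too many to list fully; the first 12 (by largest part) are:
13
12,1
11,2
11,1,1
10,3
10,2,1
10,1,1,1
9,4
9,3,1
9,2,2
9,2,1,1
9,1,1,1,1
…and 45 more, for 57 total.

57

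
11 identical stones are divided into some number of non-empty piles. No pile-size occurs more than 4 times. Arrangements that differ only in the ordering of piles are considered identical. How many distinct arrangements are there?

44

There are too many to list fully; the first 12 (by largest part) are:
11
10+1
9+2
9+1+1
8+3
8+2+1
8+1+1+1
7+4
7+3+1
7+2+2
7+2+1+1
7+1+1+1+1
…and 32 more, for 44 total.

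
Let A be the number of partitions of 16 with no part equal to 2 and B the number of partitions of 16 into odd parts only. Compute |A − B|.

64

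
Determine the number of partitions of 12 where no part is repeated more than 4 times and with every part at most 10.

A partial list (first 12 by largest part):
10+2
10+1+1
9+3
9+2+1
9+1+1+1
8+4
8+3+1
8+2+2
8+2+1+1
8+1+1+1+1
7+5
7+4+1
…and 46 more, for 58 total.

58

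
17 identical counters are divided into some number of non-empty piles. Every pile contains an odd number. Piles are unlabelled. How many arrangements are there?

38

There are too many to list fully; the first 12 (by largest part) are:
17
15 + 1 + 1
13 + 3 + 1
13 + 1 + 1 + 1 + 1
11 + 5 + 1
11 + 3 + 3
11 + 3 + 1 + 1 + 1
11 + 1 + 1 + 1 + 1 + 1 + 1
9 + 7 + 1
9 + 5 + 3
9 + 5 + 1 + 1 + 1
9 + 3 + 3 + 1 + 1
…and 26 more, for 38 total.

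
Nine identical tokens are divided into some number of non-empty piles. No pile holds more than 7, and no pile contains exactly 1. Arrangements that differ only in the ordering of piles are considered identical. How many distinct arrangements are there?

Enumerating:
7, 2
6, 3
5, 4
5, 2, 2
4, 3, 2
3, 3, 3
3, 2, 2, 2
That's 7 in total.

7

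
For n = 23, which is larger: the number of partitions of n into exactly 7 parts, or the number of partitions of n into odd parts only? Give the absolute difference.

Partitions of 23 into exactly 7 parts: 164.
Partitions of 23 into odd parts only: 104.
|164 − 104| = 60.

60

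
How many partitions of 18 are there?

Counting exhaustively, 385 partitions satisfy the conditions.

385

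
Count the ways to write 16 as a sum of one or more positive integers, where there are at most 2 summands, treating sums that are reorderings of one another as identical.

9

Listing the qualifying partitions of 16:
16
1,15
2,14
3,13
4,12
5,11
6,10
7,9
8,8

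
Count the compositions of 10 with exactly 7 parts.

84

Equivalently, choose which 6 of the 9 gaps become plus signs: C(9,6) = 84.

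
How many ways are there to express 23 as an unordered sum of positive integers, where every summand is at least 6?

The partitions of 23 that satisfy the conditions:
23
17,6
16,7
15,8
14,9
13,10
12,11
11,6,6
10,7,6
9,8,6
9,7,7
8,8,7
That's 12 in total.

12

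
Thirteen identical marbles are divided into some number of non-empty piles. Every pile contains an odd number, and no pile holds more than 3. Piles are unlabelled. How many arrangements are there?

They are:
1+3+3+3+3
1+1+1+1+3+3+3
1+1+1+1+1+1+1+3+3
1+1+1+1+1+1+1+1+1+1+3
1+1+1+1+1+1+1+1+1+1+1+1+1

5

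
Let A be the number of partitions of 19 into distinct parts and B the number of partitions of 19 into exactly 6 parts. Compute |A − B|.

Partitions of 19 into distinct parts: 54.
Partitions of 19 into exactly 6 parts: 71.
|54 − 71| = 17.

17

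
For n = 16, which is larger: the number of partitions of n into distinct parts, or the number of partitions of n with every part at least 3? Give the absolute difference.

11

Partitions of 16 into distinct parts: 32.
Partitions of 16 with every part at least 3: 21.
|32 − 21| = 11.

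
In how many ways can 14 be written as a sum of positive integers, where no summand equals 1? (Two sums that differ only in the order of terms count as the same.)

34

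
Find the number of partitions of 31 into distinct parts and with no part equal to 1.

181

A full systematic count gives 181.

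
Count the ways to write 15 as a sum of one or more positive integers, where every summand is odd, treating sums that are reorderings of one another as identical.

There are too many to list fully; the first 12 (by largest part) are:
15
13,1,1
11,3,1
11,1,1,1,1
9,5,1
9,3,3
9,3,1,1,1
9,1,1,1,1,1,1
7,7,1
7,5,3
7,5,1,1,1
7,3,3,1,1
…and 15 more, for 27 total.

27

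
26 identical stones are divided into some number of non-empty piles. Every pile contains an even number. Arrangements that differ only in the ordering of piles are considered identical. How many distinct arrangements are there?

There are 101 such partitions.

101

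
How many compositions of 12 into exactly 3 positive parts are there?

Place 2 bars in the 11 internal gaps of a row of 12 dots: C(11,2) = 55.

55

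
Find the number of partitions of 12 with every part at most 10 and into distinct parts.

Listing the qualifying partitions of 12:
10 + 2
9 + 3
9 + 2 + 1
8 + 4
8 + 3 + 1
7 + 5
7 + 4 + 1
7 + 3 + 2
6 + 5 + 1
6 + 4 + 2
6 + 3 + 2 + 1
5 + 4 + 3
5 + 4 + 2 + 1

13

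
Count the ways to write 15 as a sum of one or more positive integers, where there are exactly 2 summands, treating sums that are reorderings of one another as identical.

7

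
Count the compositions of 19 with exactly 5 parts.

3060

Place 4 bars in the 18 internal gaps of a row of 19 dots: C(18,4) = 3060.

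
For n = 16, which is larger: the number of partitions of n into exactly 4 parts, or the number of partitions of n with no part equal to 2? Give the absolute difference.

Partitions of 16 into exactly 4 parts: 34.
Partitions of 16 with no part equal to 2: 96.
|34 − 96| = 62.

62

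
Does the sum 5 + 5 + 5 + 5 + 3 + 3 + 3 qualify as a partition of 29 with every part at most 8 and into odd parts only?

The parts sum to 29, and the condition 'no summand exceeds 8' holds; the condition 'every summand is odd' holds.

Yes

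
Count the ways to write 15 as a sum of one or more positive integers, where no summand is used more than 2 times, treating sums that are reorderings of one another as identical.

There are too many to list fully; the first 12 (by largest part) are:
15
14 + 1
13 + 2
13 + 1 + 1
12 + 3
12 + 2 + 1
11 + 4
11 + 3 + 1
11 + 2 + 2
11 + 2 + 1 + 1
10 + 5
10 + 4 + 1
…and 58 more, for 70 total.

70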